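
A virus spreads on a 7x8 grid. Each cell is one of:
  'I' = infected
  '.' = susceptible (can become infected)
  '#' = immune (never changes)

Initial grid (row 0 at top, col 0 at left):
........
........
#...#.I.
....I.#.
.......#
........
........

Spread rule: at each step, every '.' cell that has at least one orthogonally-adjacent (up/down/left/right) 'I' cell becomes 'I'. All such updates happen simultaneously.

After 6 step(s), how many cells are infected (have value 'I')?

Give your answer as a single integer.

Answer: 50

Derivation:
Step 0 (initial): 2 infected
Step 1: +6 new -> 8 infected
Step 2: +9 new -> 17 infected
Step 3: +11 new -> 28 infected
Step 4: +10 new -> 38 infected
Step 5: +7 new -> 45 infected
Step 6: +5 new -> 50 infected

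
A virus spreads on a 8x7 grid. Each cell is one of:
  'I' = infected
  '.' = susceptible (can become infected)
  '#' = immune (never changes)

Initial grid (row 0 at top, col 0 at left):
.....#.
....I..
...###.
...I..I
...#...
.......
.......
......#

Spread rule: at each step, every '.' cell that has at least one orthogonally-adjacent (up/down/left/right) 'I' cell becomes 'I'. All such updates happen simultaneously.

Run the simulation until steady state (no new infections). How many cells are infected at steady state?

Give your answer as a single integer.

Step 0 (initial): 3 infected
Step 1: +8 new -> 11 infected
Step 2: +9 new -> 20 infected
Step 3: +10 new -> 30 infected
Step 4: +9 new -> 39 infected
Step 5: +7 new -> 46 infected
Step 6: +3 new -> 49 infected
Step 7: +1 new -> 50 infected
Step 8: +0 new -> 50 infected

Answer: 50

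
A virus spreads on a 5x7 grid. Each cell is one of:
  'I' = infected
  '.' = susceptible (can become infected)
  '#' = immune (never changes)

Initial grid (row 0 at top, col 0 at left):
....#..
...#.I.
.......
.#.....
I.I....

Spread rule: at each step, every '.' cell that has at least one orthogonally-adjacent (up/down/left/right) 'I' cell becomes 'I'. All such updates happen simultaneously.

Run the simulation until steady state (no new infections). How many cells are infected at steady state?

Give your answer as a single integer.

Answer: 32

Derivation:
Step 0 (initial): 3 infected
Step 1: +8 new -> 11 infected
Step 2: +8 new -> 19 infected
Step 3: +7 new -> 26 infected
Step 4: +4 new -> 30 infected
Step 5: +2 new -> 32 infected
Step 6: +0 new -> 32 infected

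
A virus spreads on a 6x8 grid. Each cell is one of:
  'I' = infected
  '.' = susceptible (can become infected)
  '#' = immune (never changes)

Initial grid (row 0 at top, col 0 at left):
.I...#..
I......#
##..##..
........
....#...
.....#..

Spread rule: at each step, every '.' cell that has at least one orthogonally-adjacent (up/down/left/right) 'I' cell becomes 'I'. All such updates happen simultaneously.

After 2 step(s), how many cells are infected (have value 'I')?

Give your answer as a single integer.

Step 0 (initial): 2 infected
Step 1: +3 new -> 5 infected
Step 2: +2 new -> 7 infected

Answer: 7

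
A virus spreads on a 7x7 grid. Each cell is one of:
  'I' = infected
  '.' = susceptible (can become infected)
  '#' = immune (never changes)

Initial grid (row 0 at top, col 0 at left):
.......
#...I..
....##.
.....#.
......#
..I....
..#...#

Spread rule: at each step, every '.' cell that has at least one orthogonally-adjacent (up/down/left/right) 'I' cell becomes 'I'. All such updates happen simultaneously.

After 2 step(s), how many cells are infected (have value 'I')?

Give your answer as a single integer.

Step 0 (initial): 2 infected
Step 1: +6 new -> 8 infected
Step 2: +12 new -> 20 infected

Answer: 20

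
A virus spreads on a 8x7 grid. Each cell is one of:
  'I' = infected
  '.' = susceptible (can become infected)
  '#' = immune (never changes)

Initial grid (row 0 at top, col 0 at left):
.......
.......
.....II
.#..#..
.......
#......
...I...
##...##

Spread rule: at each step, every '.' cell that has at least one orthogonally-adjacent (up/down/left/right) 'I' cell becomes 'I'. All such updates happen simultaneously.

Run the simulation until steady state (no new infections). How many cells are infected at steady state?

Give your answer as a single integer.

Answer: 49

Derivation:
Step 0 (initial): 3 infected
Step 1: +9 new -> 12 infected
Step 2: +13 new -> 25 infected
Step 3: +11 new -> 36 infected
Step 4: +5 new -> 41 infected
Step 5: +4 new -> 45 infected
Step 6: +3 new -> 48 infected
Step 7: +1 new -> 49 infected
Step 8: +0 new -> 49 infected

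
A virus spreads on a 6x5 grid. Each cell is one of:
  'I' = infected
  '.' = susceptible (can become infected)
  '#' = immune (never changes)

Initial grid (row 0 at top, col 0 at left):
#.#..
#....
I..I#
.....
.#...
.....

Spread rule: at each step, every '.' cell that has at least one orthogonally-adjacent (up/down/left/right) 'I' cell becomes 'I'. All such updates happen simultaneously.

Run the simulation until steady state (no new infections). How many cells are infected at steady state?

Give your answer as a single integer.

Answer: 25

Derivation:
Step 0 (initial): 2 infected
Step 1: +5 new -> 7 infected
Step 2: +9 new -> 16 infected
Step 3: +6 new -> 22 infected
Step 4: +3 new -> 25 infected
Step 5: +0 new -> 25 infected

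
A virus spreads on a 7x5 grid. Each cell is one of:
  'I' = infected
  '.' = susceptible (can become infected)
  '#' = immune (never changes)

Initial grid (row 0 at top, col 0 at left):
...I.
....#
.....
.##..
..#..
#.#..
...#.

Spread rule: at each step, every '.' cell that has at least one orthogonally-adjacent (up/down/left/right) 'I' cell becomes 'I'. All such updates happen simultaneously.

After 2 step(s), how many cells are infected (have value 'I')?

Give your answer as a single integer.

Step 0 (initial): 1 infected
Step 1: +3 new -> 4 infected
Step 2: +3 new -> 7 infected

Answer: 7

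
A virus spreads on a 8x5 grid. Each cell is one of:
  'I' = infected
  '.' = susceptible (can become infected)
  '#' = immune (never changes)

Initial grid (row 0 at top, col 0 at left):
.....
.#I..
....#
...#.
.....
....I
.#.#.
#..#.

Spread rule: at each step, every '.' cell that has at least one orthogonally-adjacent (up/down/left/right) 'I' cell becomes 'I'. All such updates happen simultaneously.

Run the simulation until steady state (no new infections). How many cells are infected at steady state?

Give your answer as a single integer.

Answer: 33

Derivation:
Step 0 (initial): 2 infected
Step 1: +6 new -> 8 infected
Step 2: +10 new -> 18 infected
Step 3: +7 new -> 25 infected
Step 4: +5 new -> 30 infected
Step 5: +3 new -> 33 infected
Step 6: +0 new -> 33 infected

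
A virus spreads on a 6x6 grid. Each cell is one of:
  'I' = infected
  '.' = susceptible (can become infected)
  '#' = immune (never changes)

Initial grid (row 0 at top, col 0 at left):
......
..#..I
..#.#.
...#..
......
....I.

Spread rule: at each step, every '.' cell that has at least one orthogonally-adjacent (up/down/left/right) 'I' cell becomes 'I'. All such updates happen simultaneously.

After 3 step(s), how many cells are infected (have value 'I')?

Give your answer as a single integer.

Answer: 19

Derivation:
Step 0 (initial): 2 infected
Step 1: +6 new -> 8 infected
Step 2: +7 new -> 15 infected
Step 3: +4 new -> 19 infected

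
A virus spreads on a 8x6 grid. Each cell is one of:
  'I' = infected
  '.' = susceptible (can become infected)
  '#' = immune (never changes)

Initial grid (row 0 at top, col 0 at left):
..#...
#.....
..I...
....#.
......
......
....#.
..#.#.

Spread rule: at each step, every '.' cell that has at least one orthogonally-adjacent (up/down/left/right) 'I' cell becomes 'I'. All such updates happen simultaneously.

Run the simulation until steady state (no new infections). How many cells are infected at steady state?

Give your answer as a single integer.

Step 0 (initial): 1 infected
Step 1: +4 new -> 5 infected
Step 2: +7 new -> 12 infected
Step 3: +8 new -> 20 infected
Step 4: +9 new -> 29 infected
Step 5: +6 new -> 35 infected
Step 6: +4 new -> 39 infected
Step 7: +2 new -> 41 infected
Step 8: +1 new -> 42 infected
Step 9: +0 new -> 42 infected

Answer: 42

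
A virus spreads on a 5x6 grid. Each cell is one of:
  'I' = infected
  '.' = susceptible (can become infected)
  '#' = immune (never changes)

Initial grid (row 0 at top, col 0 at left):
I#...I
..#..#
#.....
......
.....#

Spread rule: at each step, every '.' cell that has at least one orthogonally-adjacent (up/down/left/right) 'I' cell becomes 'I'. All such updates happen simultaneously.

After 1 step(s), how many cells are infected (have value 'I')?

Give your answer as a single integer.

Answer: 4

Derivation:
Step 0 (initial): 2 infected
Step 1: +2 new -> 4 infected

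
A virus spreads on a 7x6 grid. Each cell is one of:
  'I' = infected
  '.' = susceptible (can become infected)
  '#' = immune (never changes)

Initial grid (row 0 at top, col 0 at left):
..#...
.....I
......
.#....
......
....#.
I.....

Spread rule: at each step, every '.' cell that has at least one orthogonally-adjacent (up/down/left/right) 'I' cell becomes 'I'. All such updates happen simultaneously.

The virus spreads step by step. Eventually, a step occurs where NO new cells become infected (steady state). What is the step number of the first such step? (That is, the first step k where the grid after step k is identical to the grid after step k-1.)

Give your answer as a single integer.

Step 0 (initial): 2 infected
Step 1: +5 new -> 7 infected
Step 2: +7 new -> 14 infected
Step 3: +9 new -> 23 infected
Step 4: +9 new -> 32 infected
Step 5: +6 new -> 38 infected
Step 6: +1 new -> 39 infected
Step 7: +0 new -> 39 infected

Answer: 7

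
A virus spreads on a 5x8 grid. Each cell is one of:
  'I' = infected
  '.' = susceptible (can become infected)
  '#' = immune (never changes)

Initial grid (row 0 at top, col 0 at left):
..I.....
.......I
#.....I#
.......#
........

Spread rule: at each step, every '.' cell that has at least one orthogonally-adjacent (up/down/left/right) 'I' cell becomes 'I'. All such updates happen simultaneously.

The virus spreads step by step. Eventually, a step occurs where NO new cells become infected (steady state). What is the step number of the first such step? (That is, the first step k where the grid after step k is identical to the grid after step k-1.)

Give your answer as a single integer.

Answer: 7

Derivation:
Step 0 (initial): 3 infected
Step 1: +7 new -> 10 infected
Step 2: +10 new -> 20 infected
Step 3: +9 new -> 29 infected
Step 4: +4 new -> 33 infected
Step 5: +3 new -> 36 infected
Step 6: +1 new -> 37 infected
Step 7: +0 new -> 37 infected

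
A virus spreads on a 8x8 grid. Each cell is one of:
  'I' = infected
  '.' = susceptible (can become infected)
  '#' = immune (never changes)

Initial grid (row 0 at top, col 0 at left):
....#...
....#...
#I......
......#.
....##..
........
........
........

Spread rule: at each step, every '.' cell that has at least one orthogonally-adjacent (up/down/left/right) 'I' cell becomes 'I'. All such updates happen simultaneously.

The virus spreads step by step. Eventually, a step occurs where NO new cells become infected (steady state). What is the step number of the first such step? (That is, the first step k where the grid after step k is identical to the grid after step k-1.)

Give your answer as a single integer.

Answer: 12

Derivation:
Step 0 (initial): 1 infected
Step 1: +3 new -> 4 infected
Step 2: +7 new -> 11 infected
Step 3: +8 new -> 19 infected
Step 4: +7 new -> 26 infected
Step 5: +7 new -> 33 infected
Step 6: +7 new -> 40 infected
Step 7: +6 new -> 46 infected
Step 8: +5 new -> 51 infected
Step 9: +4 new -> 55 infected
Step 10: +2 new -> 57 infected
Step 11: +1 new -> 58 infected
Step 12: +0 new -> 58 infected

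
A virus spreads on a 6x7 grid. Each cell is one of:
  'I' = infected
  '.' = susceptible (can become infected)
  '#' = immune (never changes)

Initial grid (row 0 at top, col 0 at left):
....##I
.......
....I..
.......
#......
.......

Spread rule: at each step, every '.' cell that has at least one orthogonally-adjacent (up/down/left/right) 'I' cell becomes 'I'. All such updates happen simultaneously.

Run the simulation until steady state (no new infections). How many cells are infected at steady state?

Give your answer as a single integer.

Step 0 (initial): 2 infected
Step 1: +5 new -> 7 infected
Step 2: +7 new -> 14 infected
Step 3: +8 new -> 22 infected
Step 4: +8 new -> 30 infected
Step 5: +6 new -> 36 infected
Step 6: +2 new -> 38 infected
Step 7: +1 new -> 39 infected
Step 8: +0 new -> 39 infected

Answer: 39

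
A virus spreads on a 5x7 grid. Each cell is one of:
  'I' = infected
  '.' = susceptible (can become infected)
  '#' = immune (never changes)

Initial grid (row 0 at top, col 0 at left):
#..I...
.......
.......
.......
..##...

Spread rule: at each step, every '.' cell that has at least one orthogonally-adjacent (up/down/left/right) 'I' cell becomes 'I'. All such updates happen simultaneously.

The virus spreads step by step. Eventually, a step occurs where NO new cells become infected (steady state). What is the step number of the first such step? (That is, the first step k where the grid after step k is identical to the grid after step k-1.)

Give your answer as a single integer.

Step 0 (initial): 1 infected
Step 1: +3 new -> 4 infected
Step 2: +5 new -> 9 infected
Step 3: +6 new -> 15 infected
Step 4: +6 new -> 21 infected
Step 5: +5 new -> 26 infected
Step 6: +4 new -> 30 infected
Step 7: +2 new -> 32 infected
Step 8: +0 new -> 32 infected

Answer: 8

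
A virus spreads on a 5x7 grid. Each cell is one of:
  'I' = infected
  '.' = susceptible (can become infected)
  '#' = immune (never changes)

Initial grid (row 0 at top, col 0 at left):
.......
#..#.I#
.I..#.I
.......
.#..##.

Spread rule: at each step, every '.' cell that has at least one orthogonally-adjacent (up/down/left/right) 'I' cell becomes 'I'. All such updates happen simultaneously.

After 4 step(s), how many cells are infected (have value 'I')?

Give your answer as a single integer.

Answer: 28

Derivation:
Step 0 (initial): 3 infected
Step 1: +8 new -> 11 infected
Step 2: +9 new -> 20 infected
Step 3: +7 new -> 27 infected
Step 4: +1 new -> 28 infected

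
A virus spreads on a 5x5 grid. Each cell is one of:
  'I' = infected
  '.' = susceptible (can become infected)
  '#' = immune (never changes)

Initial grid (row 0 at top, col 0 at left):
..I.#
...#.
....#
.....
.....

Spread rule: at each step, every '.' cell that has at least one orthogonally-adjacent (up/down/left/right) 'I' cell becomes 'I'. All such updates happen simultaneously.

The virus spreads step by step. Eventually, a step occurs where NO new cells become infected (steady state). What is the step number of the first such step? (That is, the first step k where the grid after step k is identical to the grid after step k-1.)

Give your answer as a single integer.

Answer: 7

Derivation:
Step 0 (initial): 1 infected
Step 1: +3 new -> 4 infected
Step 2: +3 new -> 7 infected
Step 3: +4 new -> 11 infected
Step 4: +4 new -> 15 infected
Step 5: +4 new -> 19 infected
Step 6: +2 new -> 21 infected
Step 7: +0 new -> 21 infected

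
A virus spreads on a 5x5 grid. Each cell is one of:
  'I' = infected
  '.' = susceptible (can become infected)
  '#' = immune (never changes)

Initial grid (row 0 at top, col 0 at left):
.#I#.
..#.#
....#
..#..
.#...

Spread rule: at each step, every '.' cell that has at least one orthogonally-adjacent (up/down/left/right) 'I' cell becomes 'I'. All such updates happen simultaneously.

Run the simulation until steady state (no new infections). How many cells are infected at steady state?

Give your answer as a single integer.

Step 0 (initial): 1 infected
Step 1: +0 new -> 1 infected

Answer: 1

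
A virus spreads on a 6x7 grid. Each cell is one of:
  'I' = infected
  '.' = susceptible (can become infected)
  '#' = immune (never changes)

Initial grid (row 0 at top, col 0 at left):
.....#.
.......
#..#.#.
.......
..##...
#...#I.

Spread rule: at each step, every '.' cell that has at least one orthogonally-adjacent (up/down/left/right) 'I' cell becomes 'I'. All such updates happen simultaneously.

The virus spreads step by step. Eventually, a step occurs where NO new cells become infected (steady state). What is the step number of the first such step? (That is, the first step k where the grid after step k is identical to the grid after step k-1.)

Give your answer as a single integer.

Answer: 11

Derivation:
Step 0 (initial): 1 infected
Step 1: +2 new -> 3 infected
Step 2: +3 new -> 6 infected
Step 3: +2 new -> 8 infected
Step 4: +3 new -> 11 infected
Step 5: +3 new -> 14 infected
Step 6: +6 new -> 20 infected
Step 7: +5 new -> 25 infected
Step 8: +4 new -> 29 infected
Step 9: +3 new -> 32 infected
Step 10: +2 new -> 34 infected
Step 11: +0 new -> 34 infected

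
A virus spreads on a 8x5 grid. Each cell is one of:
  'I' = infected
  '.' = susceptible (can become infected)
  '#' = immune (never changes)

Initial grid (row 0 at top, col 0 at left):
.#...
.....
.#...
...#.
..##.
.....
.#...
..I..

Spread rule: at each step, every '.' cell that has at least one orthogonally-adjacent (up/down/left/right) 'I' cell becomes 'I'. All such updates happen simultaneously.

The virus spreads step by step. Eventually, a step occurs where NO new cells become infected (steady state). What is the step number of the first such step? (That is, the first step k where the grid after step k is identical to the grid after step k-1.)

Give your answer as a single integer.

Step 0 (initial): 1 infected
Step 1: +3 new -> 4 infected
Step 2: +4 new -> 8 infected
Step 3: +4 new -> 12 infected
Step 4: +3 new -> 15 infected
Step 5: +3 new -> 18 infected
Step 6: +3 new -> 21 infected
Step 7: +3 new -> 24 infected
Step 8: +4 new -> 28 infected
Step 9: +5 new -> 33 infected
Step 10: +1 new -> 34 infected
Step 11: +0 new -> 34 infected

Answer: 11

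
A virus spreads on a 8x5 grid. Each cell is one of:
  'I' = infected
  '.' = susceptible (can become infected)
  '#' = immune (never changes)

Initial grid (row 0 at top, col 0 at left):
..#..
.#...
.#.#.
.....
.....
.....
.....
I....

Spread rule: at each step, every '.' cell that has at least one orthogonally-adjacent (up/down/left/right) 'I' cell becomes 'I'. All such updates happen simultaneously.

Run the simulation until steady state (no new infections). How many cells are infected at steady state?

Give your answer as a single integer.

Answer: 36

Derivation:
Step 0 (initial): 1 infected
Step 1: +2 new -> 3 infected
Step 2: +3 new -> 6 infected
Step 3: +4 new -> 10 infected
Step 4: +5 new -> 15 infected
Step 5: +5 new -> 20 infected
Step 6: +4 new -> 24 infected
Step 7: +4 new -> 28 infected
Step 8: +3 new -> 31 infected
Step 9: +2 new -> 33 infected
Step 10: +2 new -> 35 infected
Step 11: +1 new -> 36 infected
Step 12: +0 new -> 36 infected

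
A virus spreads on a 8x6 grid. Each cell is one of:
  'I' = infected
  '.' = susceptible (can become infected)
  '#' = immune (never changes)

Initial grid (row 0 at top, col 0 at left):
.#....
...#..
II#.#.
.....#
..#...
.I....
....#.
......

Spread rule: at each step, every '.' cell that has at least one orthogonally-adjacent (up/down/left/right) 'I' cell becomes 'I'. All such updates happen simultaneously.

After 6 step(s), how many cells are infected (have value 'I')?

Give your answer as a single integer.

Step 0 (initial): 3 infected
Step 1: +8 new -> 11 infected
Step 2: +8 new -> 19 infected
Step 3: +7 new -> 26 infected
Step 4: +6 new -> 32 infected
Step 5: +4 new -> 36 infected
Step 6: +3 new -> 39 infected

Answer: 39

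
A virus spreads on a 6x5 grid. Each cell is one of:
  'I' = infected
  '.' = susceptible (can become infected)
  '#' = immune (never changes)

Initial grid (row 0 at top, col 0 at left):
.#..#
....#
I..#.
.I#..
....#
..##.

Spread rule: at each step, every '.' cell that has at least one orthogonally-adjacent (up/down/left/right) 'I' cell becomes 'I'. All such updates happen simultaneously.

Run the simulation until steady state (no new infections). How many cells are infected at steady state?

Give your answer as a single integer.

Answer: 21

Derivation:
Step 0 (initial): 2 infected
Step 1: +4 new -> 6 infected
Step 2: +6 new -> 12 infected
Step 3: +3 new -> 15 infected
Step 4: +3 new -> 18 infected
Step 5: +2 new -> 20 infected
Step 6: +1 new -> 21 infected
Step 7: +0 new -> 21 infected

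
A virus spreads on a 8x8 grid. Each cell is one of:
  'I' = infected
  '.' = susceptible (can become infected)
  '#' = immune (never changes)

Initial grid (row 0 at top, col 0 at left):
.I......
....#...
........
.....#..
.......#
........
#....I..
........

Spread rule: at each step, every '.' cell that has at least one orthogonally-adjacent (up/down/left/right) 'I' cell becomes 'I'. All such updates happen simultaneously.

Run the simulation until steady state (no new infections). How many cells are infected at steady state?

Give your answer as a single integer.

Answer: 60

Derivation:
Step 0 (initial): 2 infected
Step 1: +7 new -> 9 infected
Step 2: +11 new -> 20 infected
Step 3: +12 new -> 32 infected
Step 4: +11 new -> 43 infected
Step 5: +10 new -> 53 infected
Step 6: +6 new -> 59 infected
Step 7: +1 new -> 60 infected
Step 8: +0 new -> 60 infected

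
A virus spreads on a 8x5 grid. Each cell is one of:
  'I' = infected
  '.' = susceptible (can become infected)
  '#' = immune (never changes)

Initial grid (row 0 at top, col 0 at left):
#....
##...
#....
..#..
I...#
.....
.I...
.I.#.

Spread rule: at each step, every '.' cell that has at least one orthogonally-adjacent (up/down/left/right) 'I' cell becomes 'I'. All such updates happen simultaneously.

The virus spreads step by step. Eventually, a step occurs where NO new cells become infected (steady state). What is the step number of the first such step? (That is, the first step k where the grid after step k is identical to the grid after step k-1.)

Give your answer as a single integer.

Answer: 9

Derivation:
Step 0 (initial): 3 infected
Step 1: +8 new -> 11 infected
Step 2: +4 new -> 15 infected
Step 3: +4 new -> 19 infected
Step 4: +4 new -> 23 infected
Step 5: +3 new -> 26 infected
Step 6: +3 new -> 29 infected
Step 7: +3 new -> 32 infected
Step 8: +1 new -> 33 infected
Step 9: +0 new -> 33 infected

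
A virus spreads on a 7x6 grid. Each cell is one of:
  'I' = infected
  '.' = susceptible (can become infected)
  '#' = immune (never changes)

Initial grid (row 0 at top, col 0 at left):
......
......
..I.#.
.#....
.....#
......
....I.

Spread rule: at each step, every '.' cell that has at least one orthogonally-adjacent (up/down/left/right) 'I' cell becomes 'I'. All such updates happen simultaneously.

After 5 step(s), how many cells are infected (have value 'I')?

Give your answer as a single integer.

Step 0 (initial): 2 infected
Step 1: +7 new -> 9 infected
Step 2: +10 new -> 19 infected
Step 3: +10 new -> 29 infected
Step 4: +7 new -> 36 infected
Step 5: +3 new -> 39 infected

Answer: 39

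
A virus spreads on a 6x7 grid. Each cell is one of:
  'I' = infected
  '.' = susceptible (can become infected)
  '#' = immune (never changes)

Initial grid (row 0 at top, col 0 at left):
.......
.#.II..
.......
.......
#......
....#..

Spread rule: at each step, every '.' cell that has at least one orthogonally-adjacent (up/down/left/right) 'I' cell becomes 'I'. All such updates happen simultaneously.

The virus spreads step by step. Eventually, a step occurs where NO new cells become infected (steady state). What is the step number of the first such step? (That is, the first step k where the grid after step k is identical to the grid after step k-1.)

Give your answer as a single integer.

Answer: 8

Derivation:
Step 0 (initial): 2 infected
Step 1: +6 new -> 8 infected
Step 2: +7 new -> 15 infected
Step 3: +8 new -> 23 infected
Step 4: +7 new -> 30 infected
Step 5: +6 new -> 36 infected
Step 6: +2 new -> 38 infected
Step 7: +1 new -> 39 infected
Step 8: +0 new -> 39 infected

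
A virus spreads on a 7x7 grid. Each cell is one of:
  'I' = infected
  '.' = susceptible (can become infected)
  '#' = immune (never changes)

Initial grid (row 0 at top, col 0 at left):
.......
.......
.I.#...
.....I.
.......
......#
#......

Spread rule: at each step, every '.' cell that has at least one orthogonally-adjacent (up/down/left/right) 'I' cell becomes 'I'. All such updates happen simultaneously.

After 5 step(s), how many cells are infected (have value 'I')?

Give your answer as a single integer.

Step 0 (initial): 2 infected
Step 1: +8 new -> 10 infected
Step 2: +13 new -> 23 infected
Step 3: +12 new -> 35 infected
Step 4: +9 new -> 44 infected
Step 5: +2 new -> 46 infected

Answer: 46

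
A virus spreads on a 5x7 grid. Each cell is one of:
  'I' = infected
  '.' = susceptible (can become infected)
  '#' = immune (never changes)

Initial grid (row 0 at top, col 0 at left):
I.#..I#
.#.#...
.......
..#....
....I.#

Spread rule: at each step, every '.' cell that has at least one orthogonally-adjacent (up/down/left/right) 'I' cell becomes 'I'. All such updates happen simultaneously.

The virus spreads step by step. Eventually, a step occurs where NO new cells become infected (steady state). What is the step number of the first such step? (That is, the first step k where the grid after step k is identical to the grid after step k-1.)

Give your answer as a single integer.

Answer: 6

Derivation:
Step 0 (initial): 3 infected
Step 1: +7 new -> 10 infected
Step 2: +9 new -> 19 infected
Step 3: +6 new -> 25 infected
Step 4: +3 new -> 28 infected
Step 5: +1 new -> 29 infected
Step 6: +0 new -> 29 infected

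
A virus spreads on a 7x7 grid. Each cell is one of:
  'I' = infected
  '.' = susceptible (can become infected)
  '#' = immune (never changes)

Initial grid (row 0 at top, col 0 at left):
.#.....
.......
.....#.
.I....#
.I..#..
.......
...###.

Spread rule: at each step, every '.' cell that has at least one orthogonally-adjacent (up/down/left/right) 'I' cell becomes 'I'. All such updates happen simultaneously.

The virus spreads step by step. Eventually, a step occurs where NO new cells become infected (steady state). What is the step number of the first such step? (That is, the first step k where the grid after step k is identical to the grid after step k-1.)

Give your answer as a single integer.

Answer: 9

Derivation:
Step 0 (initial): 2 infected
Step 1: +6 new -> 8 infected
Step 2: +8 new -> 16 infected
Step 3: +7 new -> 23 infected
Step 4: +6 new -> 29 infected
Step 5: +4 new -> 33 infected
Step 6: +4 new -> 37 infected
Step 7: +3 new -> 40 infected
Step 8: +2 new -> 42 infected
Step 9: +0 new -> 42 infected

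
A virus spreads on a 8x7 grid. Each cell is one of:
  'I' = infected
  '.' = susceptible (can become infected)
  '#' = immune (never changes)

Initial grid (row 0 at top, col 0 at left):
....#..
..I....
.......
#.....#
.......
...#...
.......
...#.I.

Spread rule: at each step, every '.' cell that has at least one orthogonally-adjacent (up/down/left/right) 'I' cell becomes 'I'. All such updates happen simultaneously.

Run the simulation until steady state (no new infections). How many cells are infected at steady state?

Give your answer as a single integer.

Step 0 (initial): 2 infected
Step 1: +7 new -> 9 infected
Step 2: +10 new -> 19 infected
Step 3: +11 new -> 30 infected
Step 4: +11 new -> 41 infected
Step 5: +6 new -> 47 infected
Step 6: +3 new -> 50 infected
Step 7: +1 new -> 51 infected
Step 8: +0 new -> 51 infected

Answer: 51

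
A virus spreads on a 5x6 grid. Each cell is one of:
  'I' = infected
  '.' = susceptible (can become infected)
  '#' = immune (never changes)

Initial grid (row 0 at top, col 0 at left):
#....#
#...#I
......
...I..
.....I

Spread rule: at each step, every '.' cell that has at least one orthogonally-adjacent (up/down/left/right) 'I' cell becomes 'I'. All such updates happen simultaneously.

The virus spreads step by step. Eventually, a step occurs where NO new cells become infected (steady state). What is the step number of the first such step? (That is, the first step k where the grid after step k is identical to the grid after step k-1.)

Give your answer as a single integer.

Answer: 6

Derivation:
Step 0 (initial): 3 infected
Step 1: +7 new -> 10 infected
Step 2: +5 new -> 15 infected
Step 3: +5 new -> 20 infected
Step 4: +5 new -> 25 infected
Step 5: +1 new -> 26 infected
Step 6: +0 new -> 26 infected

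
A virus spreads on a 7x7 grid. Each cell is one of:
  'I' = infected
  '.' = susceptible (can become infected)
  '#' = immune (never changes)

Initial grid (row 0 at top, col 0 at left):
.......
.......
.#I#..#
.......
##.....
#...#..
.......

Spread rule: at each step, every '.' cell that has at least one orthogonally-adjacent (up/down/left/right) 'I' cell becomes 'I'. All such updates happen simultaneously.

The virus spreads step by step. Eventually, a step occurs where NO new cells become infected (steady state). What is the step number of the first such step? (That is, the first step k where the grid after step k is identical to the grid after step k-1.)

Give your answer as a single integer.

Step 0 (initial): 1 infected
Step 1: +2 new -> 3 infected
Step 2: +6 new -> 9 infected
Step 3: +8 new -> 17 infected
Step 4: +10 new -> 27 infected
Step 5: +7 new -> 34 infected
Step 6: +5 new -> 39 infected
Step 7: +2 new -> 41 infected
Step 8: +1 new -> 42 infected
Step 9: +0 new -> 42 infected

Answer: 9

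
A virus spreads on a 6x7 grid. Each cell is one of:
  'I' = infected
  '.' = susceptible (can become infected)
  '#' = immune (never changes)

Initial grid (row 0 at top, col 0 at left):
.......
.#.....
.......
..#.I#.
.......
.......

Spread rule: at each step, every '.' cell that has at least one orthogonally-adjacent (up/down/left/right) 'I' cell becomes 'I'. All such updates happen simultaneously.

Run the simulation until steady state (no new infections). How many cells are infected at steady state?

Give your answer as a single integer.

Step 0 (initial): 1 infected
Step 1: +3 new -> 4 infected
Step 2: +6 new -> 10 infected
Step 3: +9 new -> 19 infected
Step 4: +9 new -> 28 infected
Step 5: +6 new -> 34 infected
Step 6: +4 new -> 38 infected
Step 7: +1 new -> 39 infected
Step 8: +0 new -> 39 infected

Answer: 39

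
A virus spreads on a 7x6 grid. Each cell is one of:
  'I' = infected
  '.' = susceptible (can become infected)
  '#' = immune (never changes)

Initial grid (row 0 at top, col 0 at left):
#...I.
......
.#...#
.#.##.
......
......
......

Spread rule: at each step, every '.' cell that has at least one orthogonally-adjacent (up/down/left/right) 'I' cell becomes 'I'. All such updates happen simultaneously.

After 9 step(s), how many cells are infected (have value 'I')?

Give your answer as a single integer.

Step 0 (initial): 1 infected
Step 1: +3 new -> 4 infected
Step 2: +4 new -> 8 infected
Step 3: +3 new -> 11 infected
Step 4: +2 new -> 13 infected
Step 5: +2 new -> 15 infected
Step 6: +2 new -> 17 infected
Step 7: +4 new -> 21 infected
Step 8: +5 new -> 26 infected
Step 9: +5 new -> 31 infected

Answer: 31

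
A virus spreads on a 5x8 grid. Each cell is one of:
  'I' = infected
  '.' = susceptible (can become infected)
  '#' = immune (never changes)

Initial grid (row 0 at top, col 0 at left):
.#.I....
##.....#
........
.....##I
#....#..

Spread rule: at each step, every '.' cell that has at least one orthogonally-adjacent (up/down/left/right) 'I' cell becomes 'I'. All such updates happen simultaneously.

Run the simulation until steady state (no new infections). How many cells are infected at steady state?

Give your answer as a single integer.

Answer: 31

Derivation:
Step 0 (initial): 2 infected
Step 1: +5 new -> 7 infected
Step 2: +6 new -> 13 infected
Step 3: +7 new -> 20 infected
Step 4: +5 new -> 25 infected
Step 5: +4 new -> 29 infected
Step 6: +2 new -> 31 infected
Step 7: +0 new -> 31 infected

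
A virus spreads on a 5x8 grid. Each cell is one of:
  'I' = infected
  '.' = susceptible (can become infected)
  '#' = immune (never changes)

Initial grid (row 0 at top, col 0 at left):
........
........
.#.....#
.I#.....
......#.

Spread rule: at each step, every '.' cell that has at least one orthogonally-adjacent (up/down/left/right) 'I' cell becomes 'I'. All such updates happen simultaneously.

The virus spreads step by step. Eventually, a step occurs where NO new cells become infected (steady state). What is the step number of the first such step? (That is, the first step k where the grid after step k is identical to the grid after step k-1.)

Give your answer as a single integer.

Step 0 (initial): 1 infected
Step 1: +2 new -> 3 infected
Step 2: +3 new -> 6 infected
Step 3: +2 new -> 8 infected
Step 4: +4 new -> 12 infected
Step 5: +5 new -> 17 infected
Step 6: +5 new -> 22 infected
Step 7: +4 new -> 26 infected
Step 8: +4 new -> 30 infected
Step 9: +3 new -> 33 infected
Step 10: +2 new -> 35 infected
Step 11: +1 new -> 36 infected
Step 12: +0 new -> 36 infected

Answer: 12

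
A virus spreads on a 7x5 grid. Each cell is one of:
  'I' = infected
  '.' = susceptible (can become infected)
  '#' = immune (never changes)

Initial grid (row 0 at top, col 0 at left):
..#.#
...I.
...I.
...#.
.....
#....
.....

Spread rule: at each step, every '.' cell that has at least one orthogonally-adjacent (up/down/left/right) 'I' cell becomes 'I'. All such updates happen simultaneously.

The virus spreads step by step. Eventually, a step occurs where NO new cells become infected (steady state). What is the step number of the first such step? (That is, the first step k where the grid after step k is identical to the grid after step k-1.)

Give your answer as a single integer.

Step 0 (initial): 2 infected
Step 1: +5 new -> 7 infected
Step 2: +4 new -> 11 infected
Step 3: +6 new -> 17 infected
Step 4: +6 new -> 23 infected
Step 5: +5 new -> 28 infected
Step 6: +2 new -> 30 infected
Step 7: +1 new -> 31 infected
Step 8: +0 new -> 31 infected

Answer: 8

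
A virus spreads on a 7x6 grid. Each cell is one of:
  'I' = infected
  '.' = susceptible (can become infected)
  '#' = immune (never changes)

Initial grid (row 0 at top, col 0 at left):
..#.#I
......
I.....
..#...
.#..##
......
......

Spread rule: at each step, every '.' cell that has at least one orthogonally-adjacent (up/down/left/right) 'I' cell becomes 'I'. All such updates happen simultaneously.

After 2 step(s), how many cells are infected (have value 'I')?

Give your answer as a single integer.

Answer: 13

Derivation:
Step 0 (initial): 2 infected
Step 1: +4 new -> 6 infected
Step 2: +7 new -> 13 infected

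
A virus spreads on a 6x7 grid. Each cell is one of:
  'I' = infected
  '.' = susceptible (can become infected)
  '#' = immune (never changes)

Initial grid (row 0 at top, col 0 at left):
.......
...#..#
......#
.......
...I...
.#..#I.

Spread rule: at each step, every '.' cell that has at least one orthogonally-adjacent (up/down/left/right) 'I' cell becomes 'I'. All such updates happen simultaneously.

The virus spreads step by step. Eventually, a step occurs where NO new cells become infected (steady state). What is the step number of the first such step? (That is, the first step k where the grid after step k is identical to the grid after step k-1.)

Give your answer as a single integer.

Answer: 8

Derivation:
Step 0 (initial): 2 infected
Step 1: +6 new -> 8 infected
Step 2: +7 new -> 15 infected
Step 3: +6 new -> 21 infected
Step 4: +6 new -> 27 infected
Step 5: +5 new -> 32 infected
Step 6: +4 new -> 36 infected
Step 7: +1 new -> 37 infected
Step 8: +0 new -> 37 infected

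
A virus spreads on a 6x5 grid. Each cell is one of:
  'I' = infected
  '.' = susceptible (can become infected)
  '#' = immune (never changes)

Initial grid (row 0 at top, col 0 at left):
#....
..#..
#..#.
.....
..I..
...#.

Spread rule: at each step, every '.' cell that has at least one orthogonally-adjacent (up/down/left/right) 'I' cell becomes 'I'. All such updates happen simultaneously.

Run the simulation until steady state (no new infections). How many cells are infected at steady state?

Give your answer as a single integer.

Answer: 25

Derivation:
Step 0 (initial): 1 infected
Step 1: +4 new -> 5 infected
Step 2: +6 new -> 11 infected
Step 3: +5 new -> 16 infected
Step 4: +2 new -> 18 infected
Step 5: +3 new -> 21 infected
Step 6: +3 new -> 24 infected
Step 7: +1 new -> 25 infected
Step 8: +0 new -> 25 infected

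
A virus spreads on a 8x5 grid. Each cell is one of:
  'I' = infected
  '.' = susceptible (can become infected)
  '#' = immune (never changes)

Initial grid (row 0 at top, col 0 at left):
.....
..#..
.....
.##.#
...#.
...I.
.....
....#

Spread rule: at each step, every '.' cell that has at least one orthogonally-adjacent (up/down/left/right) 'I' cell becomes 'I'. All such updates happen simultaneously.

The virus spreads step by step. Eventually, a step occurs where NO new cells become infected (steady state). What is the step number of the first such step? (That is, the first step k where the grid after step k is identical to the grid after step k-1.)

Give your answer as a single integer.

Step 0 (initial): 1 infected
Step 1: +3 new -> 4 infected
Step 2: +6 new -> 10 infected
Step 3: +4 new -> 14 infected
Step 4: +3 new -> 17 infected
Step 5: +2 new -> 19 infected
Step 6: +1 new -> 20 infected
Step 7: +2 new -> 22 infected
Step 8: +3 new -> 25 infected
Step 9: +2 new -> 27 infected
Step 10: +4 new -> 31 infected
Step 11: +2 new -> 33 infected
Step 12: +1 new -> 34 infected
Step 13: +0 new -> 34 infected

Answer: 13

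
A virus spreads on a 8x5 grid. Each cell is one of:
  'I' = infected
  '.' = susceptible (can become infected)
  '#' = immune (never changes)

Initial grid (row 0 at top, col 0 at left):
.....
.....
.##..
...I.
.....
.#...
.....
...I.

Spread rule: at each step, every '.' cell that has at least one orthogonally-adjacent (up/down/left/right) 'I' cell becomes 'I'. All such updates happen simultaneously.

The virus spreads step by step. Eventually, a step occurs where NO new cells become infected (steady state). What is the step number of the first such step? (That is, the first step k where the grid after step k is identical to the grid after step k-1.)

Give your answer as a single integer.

Answer: 7

Derivation:
Step 0 (initial): 2 infected
Step 1: +7 new -> 9 infected
Step 2: +9 new -> 18 infected
Step 3: +9 new -> 27 infected
Step 4: +6 new -> 33 infected
Step 5: +3 new -> 36 infected
Step 6: +1 new -> 37 infected
Step 7: +0 new -> 37 infected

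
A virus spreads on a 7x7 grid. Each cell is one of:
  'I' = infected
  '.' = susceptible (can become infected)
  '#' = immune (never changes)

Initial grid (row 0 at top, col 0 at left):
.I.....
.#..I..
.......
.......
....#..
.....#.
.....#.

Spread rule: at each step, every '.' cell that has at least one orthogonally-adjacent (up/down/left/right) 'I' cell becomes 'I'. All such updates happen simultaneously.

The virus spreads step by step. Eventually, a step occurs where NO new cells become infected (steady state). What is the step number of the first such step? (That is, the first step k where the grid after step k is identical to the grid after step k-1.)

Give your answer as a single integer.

Answer: 9

Derivation:
Step 0 (initial): 2 infected
Step 1: +6 new -> 8 infected
Step 2: +8 new -> 16 infected
Step 3: +6 new -> 22 infected
Step 4: +6 new -> 28 infected
Step 5: +5 new -> 33 infected
Step 6: +6 new -> 39 infected
Step 7: +5 new -> 44 infected
Step 8: +1 new -> 45 infected
Step 9: +0 new -> 45 infected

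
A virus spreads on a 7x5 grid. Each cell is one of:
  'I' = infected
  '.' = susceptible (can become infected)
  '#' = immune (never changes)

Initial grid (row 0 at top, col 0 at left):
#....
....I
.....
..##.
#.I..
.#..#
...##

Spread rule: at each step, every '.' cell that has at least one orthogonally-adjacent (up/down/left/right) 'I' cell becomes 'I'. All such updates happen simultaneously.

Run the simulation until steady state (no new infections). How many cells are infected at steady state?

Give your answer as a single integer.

Answer: 27

Derivation:
Step 0 (initial): 2 infected
Step 1: +6 new -> 8 infected
Step 2: +8 new -> 16 infected
Step 3: +6 new -> 22 infected
Step 4: +4 new -> 26 infected
Step 5: +1 new -> 27 infected
Step 6: +0 new -> 27 infected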